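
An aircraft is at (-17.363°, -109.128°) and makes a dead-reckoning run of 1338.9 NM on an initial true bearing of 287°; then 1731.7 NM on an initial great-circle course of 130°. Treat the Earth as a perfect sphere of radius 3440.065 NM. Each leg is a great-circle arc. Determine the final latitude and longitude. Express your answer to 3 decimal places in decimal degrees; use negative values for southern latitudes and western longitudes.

Apply the spherical direct solution leg by leg, carrying full precision between legs.
Leg 1: from (-17.363°, -109.128°), δ = 1338.9/3440.065 = 0.389208 rad, θ = 287° → φ = -9.801°, λ = -130.736°.
Leg 2: from (-9.801°, -130.736°), δ = 1731.7/3440.065 = 0.503392 rad, θ = 130° → φ = -27.043°, λ = -106.223°.

latitude -27.043°, longitude -106.223°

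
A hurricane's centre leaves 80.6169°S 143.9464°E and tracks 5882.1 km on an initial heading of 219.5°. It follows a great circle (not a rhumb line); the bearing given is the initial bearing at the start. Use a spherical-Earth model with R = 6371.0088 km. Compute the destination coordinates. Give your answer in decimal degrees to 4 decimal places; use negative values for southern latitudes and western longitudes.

latitude -44.0661°, longitude 8.8603°

The arc subtends δ = 5882.1/6371.0088 = 0.923260 rad at the centre.
Start latitude φ₁ = -1.407030 rad; initial bearing θ = 3.830998 rad.
Destination latitude: φ₂ = arcsin( sin φ₁ cos δ + cos φ₁ sin δ cos θ ) = arcsin(-0.695488) = -44.0661°.
Δλ = atan2( sin θ sin δ cos φ₁ , cos δ − sin φ₁ sin φ₂ ) = atan2(-0.082711, -0.082960) = -2.357698 rad = -135.0861°.
Hence λ₂ = 143.9464° + -135.0861° = 8.8603°.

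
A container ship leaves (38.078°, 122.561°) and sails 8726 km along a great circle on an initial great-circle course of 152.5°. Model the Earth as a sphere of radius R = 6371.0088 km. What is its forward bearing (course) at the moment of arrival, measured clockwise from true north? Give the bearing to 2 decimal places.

final bearing 153.96°

δ = 8726/6371.0088 = 1.369642 rad (78.4747°).
Start latitude φ₁ = 0.664586 rad; initial bearing θ = 2.661627 rad.
Applying the spherical law of cosines for sides, sin φ₂ = sin φ₁ cos δ + cos φ₁ sin δ cos θ = -0.560927, so φ₂ = -34.120°.
Then Δλ = atan2(0.356147, 0.545744) = 0.578194 rad, from sin θ sin δ cos φ₁ over cos δ − sin φ₁ sin φ₂.
λ₂ = 122.561° + 33.128° = 155.689°.
The forward bearing on arrival equals the back-azimuth from the destination plus 180°.
Back-azimuth from P₂ (-34.12°, 155.69°) to P₁ (38.08°, 122.56°), with Δλ' = λ₁ − λ₂ = -33.13°: atan2( sin Δλ' cos φ₁ , cos φ₂ sin φ₁ − sin φ₂ cos φ₁ cos Δλ' ) = 333.96°.
Final bearing = (333.96° + 180°) mod 360° = 153.96°.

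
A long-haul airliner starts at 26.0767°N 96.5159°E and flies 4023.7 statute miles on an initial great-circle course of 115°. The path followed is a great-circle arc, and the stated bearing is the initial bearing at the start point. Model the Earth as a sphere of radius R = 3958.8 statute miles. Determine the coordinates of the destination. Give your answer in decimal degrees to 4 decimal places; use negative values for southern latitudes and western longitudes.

Angular distance δ = d/R = 4023.7 / 3958.8 = 1.016394 rad.
Converting: φ₁ = 0.455124 rad, θ = 2.007129 rad.
Applying the spherical law of cosines for sides, sin φ₂ = sin φ₁ cos δ + cos φ₁ sin δ cos θ = -0.091333, so φ₂ = -5.2403°.
Then Δλ = atan2(0.692119, 0.566583) = 0.884804 rad, from sin θ sin δ cos φ₁ over cos δ − sin φ₁ sin φ₂.
λ₂ = 96.5159° + 50.6955° = 147.2114°.

latitude -5.2403°, longitude 147.2114°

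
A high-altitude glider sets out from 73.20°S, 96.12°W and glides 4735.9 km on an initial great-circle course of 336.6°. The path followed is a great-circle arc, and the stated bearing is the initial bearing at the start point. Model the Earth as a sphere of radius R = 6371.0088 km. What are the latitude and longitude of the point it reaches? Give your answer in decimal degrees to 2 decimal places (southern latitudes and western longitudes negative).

Central angle δ = d/R = 0.743352 rad.
Start latitude φ₁ = -1.277581 rad; initial bearing θ = 5.874778 rad.
sin φ₂ = sin φ₁ cos δ + cos φ₁ sin δ cos θ = (-0.957319)(0.736204) + (0.289032)(0.676759)(0.917755) = -0.525266
φ₂ = asin(-0.525266) = -0.553027 rad = -31.69°.
Then Δλ = atan2(-0.077684, 0.233358) = -0.321358 rad, from sin θ sin δ cos φ₁ over cos δ − sin φ₁ sin φ₂.
Hence λ₂ = -96.12° + -18.41° = -114.53°.

latitude -31.69°, longitude -114.53°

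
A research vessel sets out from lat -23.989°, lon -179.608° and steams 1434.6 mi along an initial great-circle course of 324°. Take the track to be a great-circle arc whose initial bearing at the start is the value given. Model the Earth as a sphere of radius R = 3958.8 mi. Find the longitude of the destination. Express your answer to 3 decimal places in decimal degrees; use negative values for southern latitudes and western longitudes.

longitude 168.279°

Angular distance δ = d/R = 1434.6 / 3958.8 = 0.362383 rad.
Start latitude φ₁ = -0.418687 rad; initial bearing θ = 5.654867 rad.
sin φ₂ = sin φ₁ cos δ + cos φ₁ sin δ cos θ = (-0.406561)(0.935055) + (0.913624)(0.354503)(0.809017) = -0.118131
φ₂ = asin(-0.118131) = -0.118407 rad = -6.784°.
For the longitude increment, Δλ = atan2( sin θ sin δ cos φ₁, cos δ − sin φ₁ sin φ₂ ) = atan2(-0.190373, 0.887027) = -12.113°.
λ₂ = -179.608° + -12.113° = -191.721°, normalized to (−180°, 180°] → 168.279°.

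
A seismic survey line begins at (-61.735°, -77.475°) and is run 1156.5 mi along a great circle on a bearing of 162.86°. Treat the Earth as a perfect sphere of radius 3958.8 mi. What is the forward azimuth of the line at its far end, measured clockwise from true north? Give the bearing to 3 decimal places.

Angular distance δ = d/R = 1156.5 / 3958.8 = 0.292134 rad.
Converting: φ₁ = -1.077479 rad, θ = 2.842443 rad.
Applying the spherical law of cosines for sides, sin φ₂ = sin φ₁ cos δ + cos φ₁ sin δ cos θ = -0.973774, so φ₂ = -76.849°.
Then Δλ = atan2(0.040192, 0.099964) = 0.382289 rad, from sin θ sin δ cos φ₁ over cos δ − sin φ₁ sin φ₂.
λ₂ = -77.475° + 21.904° = -55.571°.
The forward bearing on arrival equals the back-azimuth from the destination plus 180°.
Back-azimuth from P₂ (-76.849°, -55.571°) to P₁ (-61.735°, -77.475°), with Δλ' = λ₁ − λ₂ = -21.904°: atan2( sin Δλ' cos φ₁ , cos φ₂ sin φ₁ − sin φ₂ cos φ₁ cos Δλ' ) = 322.165°.
Final bearing = (322.165° + 180°) mod 360° = 142.165°.

final bearing 142.165°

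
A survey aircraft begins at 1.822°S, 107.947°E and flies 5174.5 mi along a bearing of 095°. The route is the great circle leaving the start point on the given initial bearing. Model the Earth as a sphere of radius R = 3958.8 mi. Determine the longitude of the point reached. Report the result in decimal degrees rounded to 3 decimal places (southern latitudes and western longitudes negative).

Central angle δ = d/R = 1.307088 rad.
Start latitude φ₁ = -0.031800 rad; initial bearing θ = 1.658063 rad.
Applying the spherical law of cosines for sides, sin φ₂ = sin φ₁ cos δ + cos φ₁ sin δ cos θ = -0.092388, so φ₂ = -5.301°.
For the longitude increment, Δλ = atan2( sin θ sin δ cos φ₁, cos δ − sin φ₁ sin φ₂ ) = atan2(0.961270, 0.257725) = 74.991°.
λ₂ = 107.947° + 74.991° = 182.938°, normalized to (−180°, 180°] → -177.062°.

longitude -177.062°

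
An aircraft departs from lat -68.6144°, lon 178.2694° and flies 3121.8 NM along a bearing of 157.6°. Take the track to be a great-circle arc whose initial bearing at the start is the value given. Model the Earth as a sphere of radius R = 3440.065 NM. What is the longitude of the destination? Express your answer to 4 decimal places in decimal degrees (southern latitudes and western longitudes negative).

δ = 3121.8/3440.065 = 0.907483 rad (51.9949°).
Converting: φ₁ = -1.197547 rad, θ = 2.750639 rad.
sin φ₂ = sin φ₁ cos δ + cos φ₁ sin δ cos θ = (-0.931147)(0.615731) + (0.364643)(0.787956)(-0.924546) = -0.838979
φ₂ = asin(-0.838979) = -0.995405 rad = -57.0325°.
For the longitude increment, Δλ = atan2( sin θ sin δ cos φ₁, cos δ − sin φ₁ sin φ₂ ) = atan2(0.109490, -0.165482) = 146.5097°.
λ₂ = 178.2694° + 146.5097° = 324.7791°, normalized to (−180°, 180°] → -35.2209°.

longitude -35.2209°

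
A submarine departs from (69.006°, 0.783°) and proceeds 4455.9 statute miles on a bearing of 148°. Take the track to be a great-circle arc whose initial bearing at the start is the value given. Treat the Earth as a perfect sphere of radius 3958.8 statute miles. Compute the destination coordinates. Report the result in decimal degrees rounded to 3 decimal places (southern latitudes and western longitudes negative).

latitude 7.346°, longitude 29.613°

The arc subtends δ = 4455.9/3958.8 = 1.125568 rad at the centre.
Start latitude φ₁ = 1.204382 rad; initial bearing θ = 2.583087 rad.
Applying the spherical law of cosines for sides, sin φ₂ = sin φ₁ cos δ + cos φ₁ sin δ cos θ = 0.127865, so φ₂ = 7.346°.
Δλ = atan2( sin θ sin δ cos φ₁ , cos δ − sin φ₁ sin φ₂ ) = atan2(0.171346, 0.311287) = 0.503184 rad = 28.830°.
Hence λ₂ = 0.783° + 28.830° = 29.613°.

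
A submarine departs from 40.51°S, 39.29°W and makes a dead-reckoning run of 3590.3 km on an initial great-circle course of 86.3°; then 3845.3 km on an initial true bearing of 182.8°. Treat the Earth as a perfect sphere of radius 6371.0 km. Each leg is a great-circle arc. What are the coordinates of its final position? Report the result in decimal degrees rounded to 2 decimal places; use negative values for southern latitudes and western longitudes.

latitude -66.03°, longitude -4.49°

Apply the spherical direct solution leg by leg, carrying full precision between legs.
Leg 1: from (-40.51°, -39.29°), δ = 3590.3/6371 = 0.563538 rad, θ = 86.3° → φ = -31.53°, λ = -0.58°.
Leg 2: from (-31.53°, -0.58°), δ = 3845.3/6371 = 0.603563 rad, θ = 182.8° → φ = -66.03°, λ = -4.49°.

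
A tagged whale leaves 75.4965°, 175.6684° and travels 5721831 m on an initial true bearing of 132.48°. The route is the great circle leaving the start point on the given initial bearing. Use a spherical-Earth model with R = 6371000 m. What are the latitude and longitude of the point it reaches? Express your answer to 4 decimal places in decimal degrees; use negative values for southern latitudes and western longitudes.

latitude 28.0961°, longitude -143.4953°

Angular distance δ = d/R = 5721831 / 6371000 = 0.898106 rad.
Converting: φ₁ = 1.317662 rad, θ = 2.312212 rad.
sin φ₂ = sin φ₁ cos δ + cos φ₁ sin δ cos θ = (0.968132)(0.623093) + (0.250439)(0.782148)(-0.675333) = 0.470952
φ₂ = asin(0.470952) = 0.490369 rad = 28.0961°.
Then Δλ = atan2(0.144464, 0.167149) = 0.712729 rad, from sin θ sin δ cos φ₁ over cos δ − sin φ₁ sin φ₂.
λ₂ = 175.6684° + 40.8363° = 216.5047°, normalized to (−180°, 180°] → -143.4953°.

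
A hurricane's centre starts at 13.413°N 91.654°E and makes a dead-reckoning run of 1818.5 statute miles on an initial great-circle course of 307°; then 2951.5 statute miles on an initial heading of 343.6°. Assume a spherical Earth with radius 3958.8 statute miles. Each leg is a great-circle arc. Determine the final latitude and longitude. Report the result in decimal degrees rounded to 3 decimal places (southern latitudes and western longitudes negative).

Apply the spherical direct solution leg by leg, carrying full precision between legs.
Leg 1: from (13.413°, 91.654°), δ = 1818.5/3958.8 = 0.459356 rad, θ = 307° → φ = 27.870°, λ = 68.041°.
Leg 2: from (27.870°, 68.041°), δ = 2951.5/3958.8 = 0.745554 rad, θ = 343.6° → φ = 66.744°, λ = 39.022°.

latitude 66.744°, longitude 39.022°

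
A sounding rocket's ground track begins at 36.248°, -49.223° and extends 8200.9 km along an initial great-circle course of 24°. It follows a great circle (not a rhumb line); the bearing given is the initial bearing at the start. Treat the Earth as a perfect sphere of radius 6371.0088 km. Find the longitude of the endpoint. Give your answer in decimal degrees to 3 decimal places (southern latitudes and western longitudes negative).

longitude 77.654°

δ = 8200.9/6371.0088 = 1.287222 rad (73.7524°).
Start latitude φ₁ = 0.632647 rad; initial bearing θ = 0.418879 rad.
sin φ₂ = sin φ₁ cos δ + cos φ₁ sin δ cos θ = (0.591281)(0.279789) + (0.806465)(0.960061)(0.913545) = 0.872752
φ₂ = asin(0.872752) = 1.060813 rad = 60.780°.
Δλ = atan2( sin θ sin δ cos φ₁ , cos δ − sin φ₁ sin φ₂ ) = atan2(0.314918, -0.236253) = 2.214428 rad = 126.877°.
Hence λ₂ = -49.223° + 126.877° = 77.654°.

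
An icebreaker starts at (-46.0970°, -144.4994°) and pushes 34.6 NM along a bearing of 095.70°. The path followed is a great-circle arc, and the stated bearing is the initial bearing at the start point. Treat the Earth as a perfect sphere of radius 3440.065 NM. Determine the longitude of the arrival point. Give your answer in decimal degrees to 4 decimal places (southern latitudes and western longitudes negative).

Angular distance δ = d/R = 34.6 / 3440.065 = 0.010058 rad.
Start latitude φ₁ = -0.804544 rad; initial bearing θ = 1.670280 rad.
Destination latitude: φ₂ = arcsin( sin φ₁ cos δ + cos φ₁ sin δ cos θ ) = arcsin(-0.721171) = -46.1513°.
Δλ = atan2( sin θ sin δ cos φ₁ , cos δ − sin φ₁ sin φ₂ ) = atan2(0.006940, 0.480335) = 0.014447 rad = 0.8278°.
λ₂ = λ₁ + Δλ = -143.6716°.

longitude -143.6716°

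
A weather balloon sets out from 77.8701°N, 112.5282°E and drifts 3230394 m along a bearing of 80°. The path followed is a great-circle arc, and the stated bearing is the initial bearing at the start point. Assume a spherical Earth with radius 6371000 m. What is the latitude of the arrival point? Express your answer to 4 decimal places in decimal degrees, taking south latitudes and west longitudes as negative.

latitude 60.7369°

Central angle δ = d/R = 0.507047 rad.
Converting: φ₁ = 1.359090 rad, θ = 1.396263 rad.
sin φ₂ = sin φ₁ cos δ + cos φ₁ sin δ cos θ = (0.977674)(0.874182) + (0.210129)(0.485598)(0.173648) = 0.872384
φ₂ = asin(0.872384) = 1.060058 rad = 60.7369°.
Then Δλ = atan2(0.100488, 0.021276) = 1.362154 rad, from sin θ sin δ cos φ₁ over cos δ − sin φ₁ sin φ₂.
λ₂ = 112.5282° + 78.0457° = 190.5739°, normalized to (−180°, 180°] → -169.4261°.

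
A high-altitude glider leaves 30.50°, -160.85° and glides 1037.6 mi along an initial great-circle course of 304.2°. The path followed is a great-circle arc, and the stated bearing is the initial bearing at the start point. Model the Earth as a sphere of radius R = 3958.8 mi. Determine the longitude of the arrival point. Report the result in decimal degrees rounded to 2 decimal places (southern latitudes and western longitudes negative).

longitude -176.63°

Angular distance δ = d/R = 1037.6 / 3958.8 = 0.262100 rad.
Start latitude φ₁ = 0.532325 rad; initial bearing θ = 5.309292 rad.
Applying the spherical law of cosines for sides, sin φ₂ = sin φ₁ cos δ + cos φ₁ sin δ cos θ = 0.615693, so φ₂ = 38.00°.
Δλ = atan2( sin θ sin δ cos φ₁ , cos δ − sin φ₁ sin φ₂ ) = atan2(-0.184651, 0.653360) = -0.275434 rad = -15.78°.
Hence λ₂ = -160.85° + -15.78° = -176.63°.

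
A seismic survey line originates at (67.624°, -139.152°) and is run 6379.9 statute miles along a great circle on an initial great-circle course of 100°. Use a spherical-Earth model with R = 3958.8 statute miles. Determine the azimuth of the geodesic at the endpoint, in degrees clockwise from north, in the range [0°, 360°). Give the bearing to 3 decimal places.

Angular distance δ = d/R = 6379.9 / 3958.8 = 1.611574 rad.
With φ₁ = 67.624° = 1.180261 rad and θ = 100° = 1.745329 rad:
sin φ₂ = sin φ₁ cos δ + cos φ₁ sin δ cos θ = (0.924706)(-0.040767) + (0.380683)(0.999169)(-0.173648) = -0.103747
φ₂ = asin(-0.103747) = -0.103934 rad = -5.955°.
For the longitude increment, Δλ = atan2( sin θ sin δ cos φ₁, cos δ − sin φ₁ sin φ₂ ) = atan2(0.374588, 0.055169) = 81.622°.
λ₂ = -139.152° + 81.622° = -57.530°.
The forward bearing on arrival equals the back-azimuth from the destination plus 180°.
Back-azimuth from P₂ (-5.955°, -57.530°) to P₁ (67.624°, -139.152°), with Δλ' = λ₁ − λ₂ = -81.622°: atan2( sin Δλ' cos φ₁ , cos φ₂ sin φ₁ − sin φ₂ cos φ₁ cos Δλ' ) = 337.856°.
Final bearing = (337.856° + 180°) mod 360° = 157.856°.

final bearing 157.856°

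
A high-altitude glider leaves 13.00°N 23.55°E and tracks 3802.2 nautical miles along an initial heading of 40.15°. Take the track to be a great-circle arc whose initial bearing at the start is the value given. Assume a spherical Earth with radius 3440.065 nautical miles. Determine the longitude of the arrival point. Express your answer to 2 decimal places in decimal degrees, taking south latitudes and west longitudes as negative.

δ = 3802.2/3440.065 = 1.105270 rad (63.3273°).
Converting: φ₁ = 0.226893 rad, θ = 0.700750 rad.
sin φ₂ = sin φ₁ cos δ + cos φ₁ sin δ cos θ = (0.224951)(0.448893) + (0.974370)(0.893585)(0.764359) = 0.766493
φ₂ = asin(0.766493) = 0.873363 rad = 50.04°.
Then Δλ = atan2(0.561408, 0.276470) = 1.113201 rad, from sin θ sin δ cos φ₁ over cos δ − sin φ₁ sin φ₂.
λ₂ = λ₁ + Δλ = 87.33°.

longitude 87.33°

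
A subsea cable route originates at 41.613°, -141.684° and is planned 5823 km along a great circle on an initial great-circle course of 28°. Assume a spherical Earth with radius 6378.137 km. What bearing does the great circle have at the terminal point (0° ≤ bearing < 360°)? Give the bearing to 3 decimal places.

final bearing 109.152°

δ = 5823/6378.137 = 0.912963 rad (52.3089°).
Start latitude φ₁ = 0.726284 rad; initial bearing θ = 0.488692 rad.
Applying the spherical law of cosines for sides, sin φ₂ = sin φ₁ cos δ + cos φ₁ sin δ cos θ = 0.928407, so φ₂ = 68.188°.
Δλ = atan2( sin θ sin δ cos φ₁ , cos δ − sin φ₁ sin φ₂ ) = atan2(0.277752, -0.005147) = 1.589325 rad = 91.062°.
λ₂ = λ₁ + Δλ = -50.622°.
The forward bearing on arrival equals the back-azimuth from the destination plus 180°.
Back-azimuth from P₂ (68.188°, -50.622°) to P₁ (41.613°, -141.684°), with Δλ' = λ₁ − λ₂ = -91.062°: atan2( sin Δλ' cos φ₁ , cos φ₂ sin φ₁ − sin φ₂ cos φ₁ cos Δλ' ) = 289.152°.
Final bearing = (289.152° + 180°) mod 360° = 109.152°.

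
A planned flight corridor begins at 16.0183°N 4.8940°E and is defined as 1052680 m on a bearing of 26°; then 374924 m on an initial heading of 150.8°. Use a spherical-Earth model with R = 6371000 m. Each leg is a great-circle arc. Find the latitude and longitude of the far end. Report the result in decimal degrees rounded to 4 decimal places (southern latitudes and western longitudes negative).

latitude 21.5205°, longitude 11.2053°

Apply the spherical direct solution leg by leg, carrying full precision between legs.
Leg 1: from (16.0183°, 4.8940°), δ = 1052680/6371000 = 0.165230 rad, θ = 26° → φ = 24.4739°, λ = 9.4378°.
Leg 2: from (24.4739°, 9.4378°), δ = 374924/6371000 = 0.058849 rad, θ = 150.8° → φ = 21.5205°, λ = 11.2053°.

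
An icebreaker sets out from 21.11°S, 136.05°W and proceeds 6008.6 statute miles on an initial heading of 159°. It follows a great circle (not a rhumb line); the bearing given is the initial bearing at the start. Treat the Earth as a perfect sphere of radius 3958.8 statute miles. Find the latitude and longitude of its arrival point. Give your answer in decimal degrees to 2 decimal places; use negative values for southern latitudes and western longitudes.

Angular distance δ = d/R = 6008.6 / 3958.8 = 1.517783 rad.
Start latitude φ₁ = -0.368439 rad; initial bearing θ = 2.775074 rad.
Destination latitude: φ₂ = arcsin( sin φ₁ cos δ + cos φ₁ sin δ cos θ ) = arcsin(-0.888789) = -62.72°.
Δλ = atan2( sin θ sin δ cos φ₁ , cos δ − sin φ₁ sin φ₂ ) = atan2(0.333848, -0.267118) = 2.245608 rad = 128.66°.
Hence λ₂ = -136.05° + 128.66° = -7.39°.

latitude -62.72°, longitude -7.39°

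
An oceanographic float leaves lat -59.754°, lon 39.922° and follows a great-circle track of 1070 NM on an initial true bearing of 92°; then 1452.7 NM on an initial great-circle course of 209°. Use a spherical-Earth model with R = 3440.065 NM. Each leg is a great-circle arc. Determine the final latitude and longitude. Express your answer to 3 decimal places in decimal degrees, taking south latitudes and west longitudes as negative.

Apply the spherical direct solution leg by leg, carrying full precision between legs.
Leg 1: from (-59.754°, 39.922°), δ = 1070/3440.065 = 0.311041 rad, θ = 92° → φ = -55.873°, λ = 72.959°.
Leg 2: from (-55.873°, 72.959°), δ = 1452.7/3440.065 = 0.422289 rad, θ = 209° → φ = -72.977°, λ = 30.217°.

latitude -72.977°, longitude 30.217°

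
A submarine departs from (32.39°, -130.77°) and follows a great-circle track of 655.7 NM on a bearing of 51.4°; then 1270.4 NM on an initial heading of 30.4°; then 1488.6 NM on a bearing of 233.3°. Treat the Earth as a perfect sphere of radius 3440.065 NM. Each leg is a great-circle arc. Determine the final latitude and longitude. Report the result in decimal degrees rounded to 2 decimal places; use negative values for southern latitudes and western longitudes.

Apply the spherical direct solution leg by leg, carrying full precision between legs.
Leg 1: from (32.39°, -130.77°), δ = 655.7/3440.065 = 0.190607 rad, θ = 51.4° → φ = 38.74°, λ = -119.83°.
Leg 2: from (38.74°, -119.83°), δ = 1270.4/3440.065 = 0.369295 rad, θ = 30.4° → φ = 55.73°, λ = -100.90°.
Leg 3: from (55.73°, -100.90°), δ = 1488.6/3440.065 = 0.432724 rad, θ = 233.3° → φ = 37.53°, λ = -125.98°.

latitude 37.53°, longitude -125.98°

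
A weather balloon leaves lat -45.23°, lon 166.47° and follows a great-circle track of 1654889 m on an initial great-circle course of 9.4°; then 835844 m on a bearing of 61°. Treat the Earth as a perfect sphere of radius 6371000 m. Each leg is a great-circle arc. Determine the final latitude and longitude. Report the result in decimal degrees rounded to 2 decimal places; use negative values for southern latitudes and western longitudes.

latitude -26.66°, longitude 176.62°

Apply the spherical direct solution leg by leg, carrying full precision between legs.
Leg 1: from (-45.23°, 166.47°), δ = 1654889/6371000 = 0.259753 rad, θ = 9.4° → φ = -30.51°, λ = 169.26°.
Leg 2: from (-30.51°, 169.26°), δ = 835844/6371000 = 0.131195 rad, θ = 61° → φ = -26.66°, λ = 176.62°.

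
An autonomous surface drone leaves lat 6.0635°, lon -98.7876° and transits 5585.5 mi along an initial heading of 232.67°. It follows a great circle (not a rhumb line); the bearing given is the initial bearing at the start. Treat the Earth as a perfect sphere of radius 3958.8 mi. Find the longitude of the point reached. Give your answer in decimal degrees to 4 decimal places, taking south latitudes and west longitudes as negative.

longitude -173.0269°

δ = 5585.5/3958.8 = 1.410907 rad (80.8390°).
Converting: φ₁ = 0.105828 rad, θ = 4.060858 rad.
sin φ₂ = sin φ₁ cos δ + cos φ₁ sin δ cos θ = (0.105631)(0.159209) + (0.994405)(0.987245)(-0.606405) = -0.578504
φ₂ = asin(-0.578504) = -0.616893 rad = -35.3454°.
For the longitude increment, Δλ = atan2( sin θ sin δ cos φ₁, cos δ − sin φ₁ sin φ₂ ) = atan2(-0.780622, 0.220316) = -74.2393°.
λ₂ = λ₁ + Δλ = -173.0269°.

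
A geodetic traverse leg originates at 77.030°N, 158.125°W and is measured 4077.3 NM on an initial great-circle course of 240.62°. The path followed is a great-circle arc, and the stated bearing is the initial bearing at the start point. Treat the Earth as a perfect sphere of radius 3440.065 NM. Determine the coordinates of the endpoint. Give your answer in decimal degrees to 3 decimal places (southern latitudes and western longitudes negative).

latitude 15.334°, longitude 145.027°

δ = 4077.3/3440.065 = 1.185239 rad (67.9092°).
Converting: φ₁ = 1.344427 rad, θ = 4.199611 rad.
sin φ₂ = sin φ₁ cos δ + cos φ₁ sin δ cos θ = (0.974488)(0.376075) + (0.224441)(0.926589)(-0.490600) = 0.264454
φ₂ = asin(0.264454) = 0.267637 rad = 15.334°.
For the longitude increment, Δλ = atan2( sin θ sin δ cos φ₁, cos δ − sin φ₁ sin φ₂ ) = atan2(-0.181217, 0.118369) = -56.848°.
λ₂ = -158.125° + -56.848° = -214.973°, normalized to (−180°, 180°] → 145.027°.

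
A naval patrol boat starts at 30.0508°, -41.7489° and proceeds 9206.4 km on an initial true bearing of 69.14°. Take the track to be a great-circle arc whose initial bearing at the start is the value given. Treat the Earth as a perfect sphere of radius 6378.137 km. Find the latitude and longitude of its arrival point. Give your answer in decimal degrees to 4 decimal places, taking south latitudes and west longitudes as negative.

Central angle δ = d/R = 1.443431 rad.
Converting: φ₁ = 0.524485 rad, θ = 1.206721 rad.
Applying the spherical law of cosines for sides, sin φ₂ = sin φ₁ cos δ + cos φ₁ sin δ cos θ = 0.369333, so φ₂ = 21.6745°.
For the longitude increment, Δλ = atan2( sin θ sin δ cos φ₁, cos δ − sin φ₁ sin φ₂ ) = atan2(0.802294, -0.057929) = 94.1298°.
λ₂ = -41.7489° + 94.1298° = 52.3809°.

latitude 21.6745°, longitude 52.3809°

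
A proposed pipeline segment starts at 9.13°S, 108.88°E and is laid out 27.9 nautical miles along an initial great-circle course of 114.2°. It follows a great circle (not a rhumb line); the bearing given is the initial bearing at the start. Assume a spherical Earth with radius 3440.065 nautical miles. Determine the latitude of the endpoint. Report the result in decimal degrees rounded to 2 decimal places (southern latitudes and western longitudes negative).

Central angle δ = d/R = 0.008110 rad.
Converting: φ₁ = -0.159349 rad, θ = 1.993166 rad.
Destination latitude: φ₂ = arcsin( sin φ₁ cos δ + cos φ₁ sin δ cos θ ) = arcsin(-0.161952) = -9.32°.
Δλ = atan2( sin θ sin δ cos φ₁ , cos δ − sin φ₁ sin φ₂ ) = atan2(0.007304, 0.974269) = 0.007497 rad = 0.43°.
λ₂ = 108.88° + 0.43° = 109.31°.

latitude -9.32°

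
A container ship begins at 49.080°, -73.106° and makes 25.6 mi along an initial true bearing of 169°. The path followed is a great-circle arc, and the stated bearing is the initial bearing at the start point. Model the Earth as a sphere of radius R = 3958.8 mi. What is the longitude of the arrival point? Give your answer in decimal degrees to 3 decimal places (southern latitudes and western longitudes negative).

Angular distance δ = d/R = 25.6 / 3958.8 = 0.006467 rad.
Start latitude φ₁ = 0.856608 rad; initial bearing θ = 2.949606 rad.
Destination latitude: φ₂ = arcsin( sin φ₁ cos δ + cos φ₁ sin δ cos θ ) = arcsin(0.751451) = 48.716°.
Then Δλ = atan2(0.000808, 0.432164) = 0.001870 rad, from sin θ sin δ cos φ₁ over cos δ − sin φ₁ sin φ₂.
λ₂ = -73.106° + 0.107° = -72.999°.

longitude -72.999°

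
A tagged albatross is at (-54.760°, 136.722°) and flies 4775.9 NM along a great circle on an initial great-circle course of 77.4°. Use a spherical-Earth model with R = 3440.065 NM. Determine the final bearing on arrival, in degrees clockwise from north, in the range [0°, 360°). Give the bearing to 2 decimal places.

Central angle δ = d/R = 1.388317 rad.
Converting: φ₁ = -0.955742 rad, θ = 1.350885 rad.
Applying the spherical law of cosines for sides, sin φ₂ = sin φ₁ cos δ + cos φ₁ sin δ cos θ = -0.024434, so φ₂ = -1.400°.
Δλ = atan2( sin θ sin δ cos φ₁ , cos δ − sin φ₁ sin φ₂ ) = atan2(0.553757, 0.161513) = 1.287002 rad = 73.740°.
λ₂ = 136.722° + 73.740° = 210.462°, normalized to (−180°, 180°] → -149.538°.
The forward bearing on arrival equals the back-azimuth from the destination plus 180°.
Back-azimuth from P₂ (-1.40°, -149.54°) to P₁ (-54.76°, 136.72°), with Δλ' = λ₁ − λ₂ = 286.26°: atan2( sin Δλ' cos φ₁ , cos φ₂ sin φ₁ − sin φ₂ cos φ₁ cos Δλ' ) = 214.28°.
Final bearing = (214.28° + 180°) mod 360° = 34.28°.

final bearing 34.28°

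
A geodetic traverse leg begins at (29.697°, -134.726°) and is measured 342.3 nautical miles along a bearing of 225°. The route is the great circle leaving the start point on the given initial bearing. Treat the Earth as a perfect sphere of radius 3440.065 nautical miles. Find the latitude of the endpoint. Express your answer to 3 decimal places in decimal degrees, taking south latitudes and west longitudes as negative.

Angular distance δ = d/R = 342.3 / 3440.065 = 0.099504 rad.
With φ₁ = 29.697° = 0.518310 rad and θ = 225° = 3.926991 rad:
Destination latitude: φ₂ = arcsin( sin φ₁ cos δ + cos φ₁ sin δ cos θ ) = arcsin(0.431945) = 25.591°.
Δλ = atan2( sin θ sin δ cos φ₁ , cos δ − sin φ₁ sin φ₂ ) = atan2(-0.061018, 0.781062) = -0.077963 rad = -4.467°.
Hence λ₂ = -134.726° + -4.467° = -139.193°.

latitude 25.591°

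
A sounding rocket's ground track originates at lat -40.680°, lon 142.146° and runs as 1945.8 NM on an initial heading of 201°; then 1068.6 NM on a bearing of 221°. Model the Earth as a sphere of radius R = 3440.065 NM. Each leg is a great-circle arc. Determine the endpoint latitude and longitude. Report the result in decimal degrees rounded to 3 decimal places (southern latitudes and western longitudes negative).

Apply the spherical direct solution leg by leg, carrying full precision between legs.
Leg 1: from (-40.680°, 142.146°), δ = 1945.8/3440.065 = 0.565629 rad, θ = 201° → φ = -68.397°, λ = 110.701°.
Leg 2: from (-68.397°, 110.701°), δ = 1068.6/3440.065 = 0.310634 rad, θ = 221° → φ = -75.975°, λ = 54.860°.

latitude -75.975°, longitude 54.860°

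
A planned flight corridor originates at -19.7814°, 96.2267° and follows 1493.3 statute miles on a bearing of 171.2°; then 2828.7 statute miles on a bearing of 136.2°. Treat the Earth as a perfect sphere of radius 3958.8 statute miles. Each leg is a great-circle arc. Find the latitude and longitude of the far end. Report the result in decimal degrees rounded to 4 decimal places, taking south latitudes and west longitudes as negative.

Apply the spherical direct solution leg by leg, carrying full precision between legs.
Leg 1: from (-19.7814°, 96.2267°), δ = 1493.3/3958.8 = 0.377210 rad, θ = 171.2° → φ = -41.0831°, λ = 100.5140°.
Leg 2: from (-41.0831°, 100.5140°), δ = 2828.7/3958.8 = 0.714535 rad, θ = 136.2° → φ = -58.5283°, λ = 160.8239°.

latitude -58.5283°, longitude 160.8239°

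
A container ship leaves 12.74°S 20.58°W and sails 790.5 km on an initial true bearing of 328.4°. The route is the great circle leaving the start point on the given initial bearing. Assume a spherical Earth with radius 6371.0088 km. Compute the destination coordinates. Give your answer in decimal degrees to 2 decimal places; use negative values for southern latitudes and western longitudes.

δ = 790.5/6371.0088 = 0.124078 rad (7.1091°).
Start latitude φ₁ = -0.222355 rad; initial bearing θ = 5.731661 rad.
Applying the spherical law of cosines for sides, sin φ₂ = sin φ₁ cos δ + cos φ₁ sin δ cos θ = -0.116018, so φ₂ = -6.66°.
For the longitude increment, Δλ = atan2( sin θ sin δ cos φ₁, cos δ − sin φ₁ sin φ₂ ) = atan2(-0.063252, 0.966727) = -3.74°.
Hence λ₂ = -20.58° + -3.74° = -24.32°.

latitude -6.66°, longitude -24.32°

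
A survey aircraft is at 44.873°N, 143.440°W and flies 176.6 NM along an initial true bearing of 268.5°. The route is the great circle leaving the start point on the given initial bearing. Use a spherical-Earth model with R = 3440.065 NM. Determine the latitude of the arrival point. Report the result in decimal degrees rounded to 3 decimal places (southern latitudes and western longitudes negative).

Angular distance δ = d/R = 176.6 / 3440.065 = 0.051336 rad.
Converting: φ₁ = 0.783182 rad, θ = 4.686209 rad.
Applying the spherical law of cosines for sides, sin φ₂ = sin φ₁ cos δ + cos φ₁ sin δ cos θ = 0.703656, so φ₂ = 44.721°.
Then Δλ = atan2(-0.036352, 0.502227) = -0.072256 rad, from sin θ sin δ cos φ₁ over cos δ − sin φ₁ sin φ₂.
Hence λ₂ = -143.440° + -4.140° = -147.580°.

latitude 44.721°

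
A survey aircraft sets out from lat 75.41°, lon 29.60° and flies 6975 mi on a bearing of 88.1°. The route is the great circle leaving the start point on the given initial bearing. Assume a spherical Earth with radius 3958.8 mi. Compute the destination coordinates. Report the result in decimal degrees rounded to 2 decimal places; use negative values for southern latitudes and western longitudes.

δ = 6975/3958.8 = 1.761898 rad (100.9493°).
Start latitude φ₁ = 1.316153 rad; initial bearing θ = 1.537635 rad.
Destination latitude: φ₂ = arcsin( sin φ₁ cos δ + cos φ₁ sin δ cos θ ) = arcsin(-0.175615) = -10.11°.
For the longitude increment, Δλ = atan2( sin θ sin δ cos φ₁, cos δ − sin φ₁ sin φ₂ ) = atan2(0.247179, -0.019988) = 94.62°.
Hence λ₂ = 29.60° + 94.62° = 124.22°.

latitude -10.11°, longitude 124.22°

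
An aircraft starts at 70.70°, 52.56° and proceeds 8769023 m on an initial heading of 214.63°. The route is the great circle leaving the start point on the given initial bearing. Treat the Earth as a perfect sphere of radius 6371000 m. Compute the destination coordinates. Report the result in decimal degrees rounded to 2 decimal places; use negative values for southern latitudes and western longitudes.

latitude -4.85°, longitude 18.53°

Central angle δ = d/R = 1.376397 rad.
Start latitude φ₁ = 1.233948 rad; initial bearing θ = 3.746000 rad.
Destination latitude: φ₂ = arcsin( sin φ₁ cos δ + cos φ₁ sin δ cos θ ) = arcsin(-0.084516) = -4.85°.
Δλ = atan2( sin θ sin δ cos φ₁ , cos δ − sin φ₁ sin φ₂ ) = atan2(-0.184285, 0.272944) = -0.593870 rad = -34.03°.
Hence λ₂ = 52.56° + -34.03° = 18.53°.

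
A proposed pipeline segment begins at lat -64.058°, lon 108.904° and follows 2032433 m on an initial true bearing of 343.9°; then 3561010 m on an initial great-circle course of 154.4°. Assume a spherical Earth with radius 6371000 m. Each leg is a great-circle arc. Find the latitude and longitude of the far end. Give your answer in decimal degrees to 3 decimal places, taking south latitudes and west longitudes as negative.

Apply the spherical direct solution leg by leg, carrying full precision between legs.
Leg 1: from (-64.058°, 108.904°), δ = 2032433/6371000 = 0.319013 rad, θ = 343.9° → φ = -46.224°, λ = 101.682°.
Leg 2: from (-46.224°, 101.682°), δ = 3561010/6371000 = 0.558941 rad, θ = 154.4° → φ = -70.566°, λ = 145.206°.

latitude -70.566°, longitude 145.206°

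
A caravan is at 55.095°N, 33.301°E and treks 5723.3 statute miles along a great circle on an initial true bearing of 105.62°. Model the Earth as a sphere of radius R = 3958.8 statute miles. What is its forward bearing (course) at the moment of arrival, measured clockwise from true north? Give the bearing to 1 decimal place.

δ = 5723.3/3958.8 = 1.445716 rad (82.8334°).
Converting: φ₁ = 0.961589 rad, θ = 1.843417 rad.
Applying the spherical law of cosines for sides, sin φ₂ = sin φ₁ cos δ + cos φ₁ sin δ cos θ = -0.050558, so φ₂ = -2.898°.
For the longitude increment, Δλ = atan2( sin θ sin δ cos φ₁, cos δ − sin φ₁ sin φ₂ ) = atan2(0.546779, 0.166217) = 73.091°.
Hence λ₂ = 33.301° + 73.091° = 106.392°.
The forward bearing on arrival equals the back-azimuth from the destination plus 180°.
Back-azimuth from P₂ (-2.9°, 106.4°) to P₁ (55.1°, 33.3°), with Δλ' = λ₁ − λ₂ = -73.1°: atan2( sin Δλ' cos φ₁ , cos φ₂ sin φ₁ − sin φ₂ cos φ₁ cos Δλ' ) = 326.5°.
Final bearing = (326.5° + 180°) mod 360° = 146.5°.

final bearing 146.5°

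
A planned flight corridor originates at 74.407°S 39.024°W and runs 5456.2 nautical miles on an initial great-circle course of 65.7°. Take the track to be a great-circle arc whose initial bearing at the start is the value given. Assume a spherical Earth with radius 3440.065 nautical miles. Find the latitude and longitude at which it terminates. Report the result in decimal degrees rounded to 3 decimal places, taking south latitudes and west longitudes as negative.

Angular distance δ = d/R = 5456.2 / 3440.065 = 1.586075 rad.
Converting: φ₁ = -1.298647 rad, θ = 1.146681 rad.
Applying the spherical law of cosines for sides, sin φ₂ = sin φ₁ cos δ + cos φ₁ sin δ cos θ = 0.125319, so φ₂ = 7.199°.
Δλ = atan2( sin θ sin δ cos φ₁ , cos δ − sin φ₁ sin φ₂ ) = atan2(0.244959, 0.105428) = 1.164367 rad = 66.713°.
λ₂ = -39.024° + 66.713° = 27.689°.

latitude 7.199°, longitude 27.689°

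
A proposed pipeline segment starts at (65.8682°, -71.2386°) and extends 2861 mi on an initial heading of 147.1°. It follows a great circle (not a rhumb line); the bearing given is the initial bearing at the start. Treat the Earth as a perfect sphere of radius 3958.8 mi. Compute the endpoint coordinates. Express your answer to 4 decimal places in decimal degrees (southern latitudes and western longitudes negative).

δ = 2861/3958.8 = 0.722694 rad (41.4073°).
Start latitude φ₁ = 1.149617 rad; initial bearing θ = 2.567379 rad.
Applying the spherical law of cosines for sides, sin φ₂ = sin φ₁ cos δ + cos φ₁ sin δ cos θ = 0.457440, so φ₂ = 27.2221°.
For the longitude increment, Δλ = atan2( sin θ sin δ cos φ₁, cos δ − sin φ₁ sin φ₂ ) = atan2(0.146879, 0.332563) = 23.8289°.
Hence λ₂ = -71.2386° + 23.8289° = -47.4097°.

latitude 27.2221°, longitude -47.4097°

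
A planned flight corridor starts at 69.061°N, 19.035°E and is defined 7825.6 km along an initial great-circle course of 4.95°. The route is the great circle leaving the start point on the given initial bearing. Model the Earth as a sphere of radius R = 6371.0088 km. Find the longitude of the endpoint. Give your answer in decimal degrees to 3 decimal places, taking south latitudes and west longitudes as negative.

longitude -167.098°

Central angle δ = d/R = 1.228314 rad.
Converting: φ₁ = 1.205342 rad, θ = 0.086394 rad.
Applying the spherical law of cosines for sides, sin φ₂ = sin φ₁ cos δ + cos φ₁ sin δ cos θ = 0.649012, so φ₂ = 40.467°.
For the longitude increment, Δλ = atan2( sin θ sin δ cos φ₁, cos δ − sin φ₁ sin φ₂ ) = atan2(0.029046, -0.270326) = 173.867°.
λ₂ = 19.035° + 173.867° = 192.902°, normalized to (−180°, 180°] → -167.098°.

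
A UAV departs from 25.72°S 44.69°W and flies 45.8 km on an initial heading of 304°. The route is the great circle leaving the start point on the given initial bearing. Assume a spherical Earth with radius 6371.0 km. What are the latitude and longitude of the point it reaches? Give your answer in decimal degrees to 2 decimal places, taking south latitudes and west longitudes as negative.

latitude -25.49°, longitude -45.07°

δ = 45.8/6371 = 0.007189 rad (0.4119°).
With φ₁ = -25.72° = -0.448899 rad and θ = 304° = 5.305801 rad:
Applying the spherical law of cosines for sides, sin φ₂ = sin φ₁ cos δ + cos φ₁ sin δ cos θ = -0.430341, so φ₂ = -25.49°.
Then Δλ = atan2(-0.005369, 0.813218) = -0.006602 rad, from sin θ sin δ cos φ₁ over cos δ − sin φ₁ sin φ₂.
Hence λ₂ = -44.69° + -0.38° = -45.07°.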